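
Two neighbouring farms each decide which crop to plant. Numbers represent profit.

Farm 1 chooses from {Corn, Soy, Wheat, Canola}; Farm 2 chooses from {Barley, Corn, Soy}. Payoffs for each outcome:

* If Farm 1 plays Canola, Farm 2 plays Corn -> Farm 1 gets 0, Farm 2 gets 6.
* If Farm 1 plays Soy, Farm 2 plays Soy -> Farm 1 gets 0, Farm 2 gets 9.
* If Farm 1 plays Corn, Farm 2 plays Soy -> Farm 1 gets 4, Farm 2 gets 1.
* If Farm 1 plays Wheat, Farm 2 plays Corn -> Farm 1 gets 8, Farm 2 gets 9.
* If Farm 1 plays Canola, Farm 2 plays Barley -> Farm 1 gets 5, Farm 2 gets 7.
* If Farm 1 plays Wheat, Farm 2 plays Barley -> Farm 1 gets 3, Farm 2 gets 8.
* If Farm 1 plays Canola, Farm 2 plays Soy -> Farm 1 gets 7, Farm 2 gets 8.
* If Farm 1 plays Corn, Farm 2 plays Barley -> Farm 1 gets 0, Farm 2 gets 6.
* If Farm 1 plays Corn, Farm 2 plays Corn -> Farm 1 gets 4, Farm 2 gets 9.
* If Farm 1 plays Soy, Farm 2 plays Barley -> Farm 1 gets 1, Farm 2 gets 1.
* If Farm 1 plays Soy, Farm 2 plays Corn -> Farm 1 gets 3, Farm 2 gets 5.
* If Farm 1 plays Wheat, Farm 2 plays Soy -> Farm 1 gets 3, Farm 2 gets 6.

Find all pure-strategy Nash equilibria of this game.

For each player, find the best response to each opponent profile; mutual best responses are the pure NE.
Farm 1 against Barley: payoffs 0, 1, 3, 5 → best response Canola.
Farm 1 against Corn: payoffs 4, 3, 8, 0 → best response Wheat.
Farm 1 against Soy: payoffs 4, 0, 3, 7 → best response Canola.
Farm 2 against Corn: payoffs 6, 9, 1 → best response Corn.
Farm 2 against Soy: payoffs 1, 5, 9 → best response Soy.
Farm 2 against Wheat: payoffs 8, 9, 6 → best response Corn.
Farm 2 against Canola: payoffs 7, 6, 8 → best response Soy.
Mutual best responses: (Wheat, Corn); (Canola, Soy).

The pure Nash equilibria are (Wheat, Corn); (Canola, Soy).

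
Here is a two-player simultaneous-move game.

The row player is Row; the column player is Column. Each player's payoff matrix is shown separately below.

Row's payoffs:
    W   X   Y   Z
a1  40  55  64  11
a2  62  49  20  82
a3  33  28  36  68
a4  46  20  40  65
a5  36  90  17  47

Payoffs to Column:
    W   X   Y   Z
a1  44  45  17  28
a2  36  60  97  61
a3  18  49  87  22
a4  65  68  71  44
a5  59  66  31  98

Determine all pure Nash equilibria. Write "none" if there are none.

There is no pure-strategy Nash equilibrium.

Row against W: payoffs 40, 62, 33, 46, 36 → best response a2.
Row against X: payoffs 55, 49, 28, 20, 90 → best response a5.
Row against Y: payoffs 64, 20, 36, 40, 17 → best response a1.
Row against Z: payoffs 11, 82, 68, 65, 47 → best response a2.
Column against a1: payoffs 44, 45, 17, 28 → best response X.
Column against a2: payoffs 36, 60, 97, 61 → best response Y.
Column against a3: payoffs 18, 49, 87, 22 → best response Y.
Column against a4: payoffs 65, 68, 71, 44 → best response Y.
Column against a5: payoffs 59, 66, 31, 98 → best response Z.
No profile is a mutual best response for all players.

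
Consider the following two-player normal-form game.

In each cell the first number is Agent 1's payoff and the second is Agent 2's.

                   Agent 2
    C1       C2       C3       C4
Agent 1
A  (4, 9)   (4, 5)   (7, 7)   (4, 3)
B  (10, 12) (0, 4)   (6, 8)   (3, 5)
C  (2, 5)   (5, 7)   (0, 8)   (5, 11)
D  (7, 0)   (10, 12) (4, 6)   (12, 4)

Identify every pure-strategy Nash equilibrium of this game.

(B, C1); (D, C2)

(A, C1): Agent 1 can switch to B (4 → 10). Not NE.
(A, C2): Agent 1 can switch to C (4 → 5). Not NE.
(A, C3): Agent 2 can switch to C1 (7 → 9). Not NE.
(A, C4): Agent 1 can switch to C (4 → 5). Not NE.
(B, C1): Agent 1 gets 10, best alternative 7; Agent 2 gets 12, best alternative 8. No profitable deviation — NE.
(B, C2): Agent 1 can switch to A (0 → 4). Not NE.
(B, C3): Agent 1 can switch to A (6 → 7). Not NE.
(B, C4): Agent 1 can switch to A (3 → 4). Not NE.
(C, C1): Agent 1 can switch to A (2 → 4). Not NE.
(D, C2): Agent 1 gets 10, best alternative 5; Agent 2 gets 12, best alternative 6. No profitable deviation — NE.
(The remaining 6 profiles each have a profitable deviation by the same check.)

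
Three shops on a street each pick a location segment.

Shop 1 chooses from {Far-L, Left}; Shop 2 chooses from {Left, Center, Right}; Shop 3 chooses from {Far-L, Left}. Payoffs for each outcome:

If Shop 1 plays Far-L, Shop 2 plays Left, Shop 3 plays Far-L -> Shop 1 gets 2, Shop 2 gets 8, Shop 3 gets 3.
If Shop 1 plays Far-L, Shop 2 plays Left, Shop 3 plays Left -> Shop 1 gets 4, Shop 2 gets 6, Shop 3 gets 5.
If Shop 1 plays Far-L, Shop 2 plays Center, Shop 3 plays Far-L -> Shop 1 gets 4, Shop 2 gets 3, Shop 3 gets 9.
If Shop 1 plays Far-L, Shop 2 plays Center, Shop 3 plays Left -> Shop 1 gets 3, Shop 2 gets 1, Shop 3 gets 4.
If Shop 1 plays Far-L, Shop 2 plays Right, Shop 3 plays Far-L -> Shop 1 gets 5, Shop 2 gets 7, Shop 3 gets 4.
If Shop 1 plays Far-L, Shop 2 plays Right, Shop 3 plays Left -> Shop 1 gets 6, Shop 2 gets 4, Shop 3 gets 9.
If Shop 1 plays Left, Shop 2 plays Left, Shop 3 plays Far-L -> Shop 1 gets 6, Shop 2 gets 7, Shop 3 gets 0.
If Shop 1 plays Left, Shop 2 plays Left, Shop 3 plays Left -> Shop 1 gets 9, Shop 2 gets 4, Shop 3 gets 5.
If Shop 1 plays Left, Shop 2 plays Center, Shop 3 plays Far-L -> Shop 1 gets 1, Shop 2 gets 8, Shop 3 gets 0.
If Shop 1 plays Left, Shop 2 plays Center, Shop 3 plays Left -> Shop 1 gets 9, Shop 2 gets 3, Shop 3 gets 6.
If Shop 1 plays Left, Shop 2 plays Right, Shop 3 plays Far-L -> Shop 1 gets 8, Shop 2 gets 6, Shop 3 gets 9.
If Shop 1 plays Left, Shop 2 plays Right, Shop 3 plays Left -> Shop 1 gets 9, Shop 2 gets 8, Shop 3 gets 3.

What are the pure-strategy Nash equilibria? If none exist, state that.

No pure-strategy Nash equilibrium.

Shop 1 against (Left, Far-L): payoffs 2, 6 → best response Left.
Shop 1 against (Left, Left): payoffs 4, 9 → best response Left.
Shop 1 against (Center, Far-L): payoffs 4, 1 → best response Far-L.
Shop 1 against (Center, Left): payoffs 3, 9 → best response Left.
Shop 1 against (Right, Far-L): payoffs 5, 8 → best response Left.
Shop 1 against (Right, Left): payoffs 6, 9 → best response Left.
Shop 2 against (Far-L, Far-L): payoffs 8, 3, 7 → best response Left.
Shop 2 against (Far-L, Left): payoffs 6, 1, 4 → best response Left.
Shop 2 against (Left, Far-L): payoffs 7, 8, 6 → best response Center.
Shop 2 against (Left, Left): payoffs 4, 3, 8 → best response Right.
Shop 3 against (Far-L, Left): payoffs 3, 5 → best response Left.
Shop 3 against (Far-L, Center): payoffs 9, 4 → best response Far-L.
Shop 3 against (Far-L, Right): payoffs 4, 9 → best response Left.
Shop 3 against (Left, Left): payoffs 0, 5 → best response Left.
Shop 3 against (Left, Center): payoffs 0, 6 → best response Left.
Shop 3 against (Left, Right): payoffs 9, 3 → best response Far-L.
No profile is a mutual best response for all players.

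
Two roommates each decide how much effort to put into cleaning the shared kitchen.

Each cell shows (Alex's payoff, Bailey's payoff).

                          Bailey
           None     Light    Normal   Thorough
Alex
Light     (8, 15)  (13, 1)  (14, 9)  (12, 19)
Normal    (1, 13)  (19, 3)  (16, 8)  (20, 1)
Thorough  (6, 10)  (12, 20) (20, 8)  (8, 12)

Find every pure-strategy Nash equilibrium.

Check each profile: it is a Nash equilibrium iff no player can strictly gain by switching unilaterally.
(Light, None): Bailey can switch to Thorough (15 → 19). Not NE.
(Light, Light): Alex can switch to Normal (13 → 19). Not NE.
(Light, Normal): Alex can switch to Normal (14 → 16). Not NE.
(Light, Thorough): Alex can switch to Normal (12 → 20). Not NE.
(Normal, None): Alex can switch to Light (1 → 8). Not NE.
(Normal, Light): Bailey can switch to None (3 → 13). Not NE.
(Normal, Normal): Alex can switch to Thorough (16 → 20). Not NE.
(Normal, Thorough): Bailey can switch to None (1 → 13). Not NE.
(The remaining 4 profiles each have a profitable deviation by the same check.)

No pure-strategy Nash equilibrium.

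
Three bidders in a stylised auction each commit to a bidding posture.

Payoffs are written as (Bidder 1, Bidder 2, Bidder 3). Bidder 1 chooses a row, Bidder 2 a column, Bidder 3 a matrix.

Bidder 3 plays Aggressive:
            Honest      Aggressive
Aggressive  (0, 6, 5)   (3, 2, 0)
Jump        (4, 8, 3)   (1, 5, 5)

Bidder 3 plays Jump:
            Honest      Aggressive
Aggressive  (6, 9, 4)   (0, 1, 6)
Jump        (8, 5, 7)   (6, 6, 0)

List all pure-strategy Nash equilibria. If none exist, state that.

This game has no pure Nash equilibrium.

For each player, find the best response to each opponent profile; mutual best responses are the pure NE.
Bidder 1 against (Honest, Aggressive): payoffs 0, 4 → best response Jump.
Bidder 1 against (Honest, Jump): payoffs 6, 8 → best response Jump.
Bidder 1 against (Aggressive, Aggressive): payoffs 3, 1 → best response Aggressive.
Bidder 1 against (Aggressive, Jump): payoffs 0, 6 → best response Jump.
Bidder 2 against (Aggressive, Aggressive): payoffs 6, 2 → best response Honest.
Bidder 2 against (Aggressive, Jump): payoffs 9, 1 → best response Honest.
Bidder 2 against (Jump, Aggressive): payoffs 8, 5 → best response Honest.
Bidder 2 against (Jump, Jump): payoffs 5, 6 → best response Aggressive.
Bidder 3 against (Aggressive, Honest): payoffs 5, 4 → best response Aggressive.
Bidder 3 against (Aggressive, Aggressive): payoffs 0, 6 → best response Jump.
Bidder 3 against (Jump, Honest): payoffs 3, 7 → best response Jump.
Bidder 3 against (Jump, Aggressive): payoffs 5, 0 → best response Aggressive.
No profile is a mutual best response for all players.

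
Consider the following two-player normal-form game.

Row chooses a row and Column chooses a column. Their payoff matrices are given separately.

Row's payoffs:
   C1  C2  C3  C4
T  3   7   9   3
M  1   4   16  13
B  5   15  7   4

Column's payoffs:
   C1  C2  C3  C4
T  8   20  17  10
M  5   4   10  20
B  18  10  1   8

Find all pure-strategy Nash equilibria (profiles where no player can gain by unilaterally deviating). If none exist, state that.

(T, C1): Row can switch to B (3 → 5). Not NE.
(T, C2): Row can switch to B (7 → 15). Not NE.
(T, C3): Row can switch to M (9 → 16). Not NE.
(T, C4): Row can switch to M (3 → 13). Not NE.
(M, C1): Row can switch to T (1 → 3). Not NE.
(M, C2): Row can switch to T (4 → 7). Not NE.
(M, C3): Column can switch to C4 (10 → 20). Not NE.
(M, C4): Row gets 13, best alternative 4; Column gets 20, best alternative 10. No profitable deviation — NE.
(B, C1): Row gets 5, best alternative 3; Column gets 18, best alternative 10. No profitable deviation — NE.
(B, C2): Column can switch to C1 (10 → 18). Not NE.
(B, C3): Row can switch to T (7 → 9). Not NE.
(B, C4): Row can switch to M (4 → 13). Not NE.

(M, C4); (B, C1)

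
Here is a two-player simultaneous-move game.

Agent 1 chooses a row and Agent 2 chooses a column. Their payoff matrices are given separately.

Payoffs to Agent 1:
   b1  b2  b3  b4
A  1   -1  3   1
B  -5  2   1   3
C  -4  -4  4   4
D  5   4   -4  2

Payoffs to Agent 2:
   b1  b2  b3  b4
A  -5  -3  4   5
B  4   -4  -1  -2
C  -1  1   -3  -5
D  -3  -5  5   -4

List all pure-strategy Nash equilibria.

Check each profile: it is a Nash equilibrium iff no player can strictly gain by switching unilaterally.
(A, b1): Agent 1 can switch to D (1 → 5). Not NE.
(A, b2): Agent 1 can switch to B (-1 → 2). Not NE.
(A, b3): Agent 1 can switch to C (3 → 4). Not NE.
(A, b4): Agent 1 can switch to B (1 → 3). Not NE.
(B, b1): Agent 1 can switch to A (-5 → 1). Not NE.
(B, b2): Agent 1 can switch to D (2 → 4). Not NE.
(B, b3): Agent 1 can switch to A (1 → 3). Not NE.
(B, b4): Agent 1 can switch to C (3 → 4). Not NE.
(C, b1): Agent 1 can switch to A (-4 → 1). Not NE.
(C, b2): Agent 1 can switch to A (-4 → -1). Not NE.
(C, b3): Agent 2 can switch to b1 (-3 → -1). Not NE.
(C, b4): Agent 2 can switch to b1 (-5 → -1). Not NE.
(The remaining 4 profiles each have a profitable deviation by the same check.)

This game has no pure Nash equilibrium.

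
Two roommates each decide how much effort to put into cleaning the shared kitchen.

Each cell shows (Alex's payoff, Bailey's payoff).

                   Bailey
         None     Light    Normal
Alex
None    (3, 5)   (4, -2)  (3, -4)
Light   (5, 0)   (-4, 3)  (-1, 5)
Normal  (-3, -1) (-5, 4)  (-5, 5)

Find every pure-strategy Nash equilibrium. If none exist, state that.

This game has no pure Nash equilibrium.

Check each profile: it is a Nash equilibrium iff no player can strictly gain by switching unilaterally.
(None, None): Alex can switch to Light (3 → 5). Not NE.
(None, Light): Bailey can switch to None (-2 → 5). Not NE.
(None, Normal): Bailey can switch to None (-4 → 5). Not NE.
(Light, None): Bailey can switch to Light (0 → 3). Not NE.
(Light, Light): Alex can switch to None (-4 → 4). Not NE.
(Light, Normal): Alex can switch to None (-1 → 3). Not NE.
(Normal, None): Alex can switch to None (-3 → 3). Not NE.
(Normal, Light): Alex can switch to None (-5 → 4). Not NE.
(Normal, Normal): Alex can switch to None (-5 → 3). Not NE.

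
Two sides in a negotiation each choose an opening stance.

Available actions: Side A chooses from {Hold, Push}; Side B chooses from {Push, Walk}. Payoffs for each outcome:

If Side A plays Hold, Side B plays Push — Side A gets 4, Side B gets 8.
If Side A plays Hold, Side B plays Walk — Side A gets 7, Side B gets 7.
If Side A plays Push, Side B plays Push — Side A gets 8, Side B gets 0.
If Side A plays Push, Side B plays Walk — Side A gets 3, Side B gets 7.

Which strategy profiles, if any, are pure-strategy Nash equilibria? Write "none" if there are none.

(Hold, Push): Side A can switch to Push (4 → 8). Not NE.
(Hold, Walk): Side B can switch to Push (7 → 8). Not NE.
(Push, Push): Side B can switch to Walk (0 → 7). Not NE.
(Push, Walk): Side A can switch to Hold (3 → 7). Not NE.

This game has no pure Nash equilibrium.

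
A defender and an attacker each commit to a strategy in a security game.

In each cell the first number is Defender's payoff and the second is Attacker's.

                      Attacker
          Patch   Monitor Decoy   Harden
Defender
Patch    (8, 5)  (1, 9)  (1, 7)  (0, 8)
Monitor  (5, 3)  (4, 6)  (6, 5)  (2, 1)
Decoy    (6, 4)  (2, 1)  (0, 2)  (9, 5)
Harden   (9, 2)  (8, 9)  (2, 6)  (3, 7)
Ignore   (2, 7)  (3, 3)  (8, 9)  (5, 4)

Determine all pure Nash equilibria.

Pure-strategy Nash equilibria: (Decoy, Harden) and (Harden, Monitor) and (Ignore, Decoy)

(Patch, Patch): Defender can switch to Harden (8 → 9). Not NE.
(Patch, Monitor): Defender can switch to Monitor (1 → 4). Not NE.
(Patch, Decoy): Defender can switch to Monitor (1 → 6). Not NE.
(Patch, Harden): Defender can switch to Monitor (0 → 2). Not NE.
(Monitor, Patch): Defender can switch to Patch (5 → 8). Not NE.
(Monitor, Monitor): Defender can switch to Harden (4 → 8). Not NE.
(Decoy, Harden): Defender gets 9, best alternative 5; Attacker gets 5, best alternative 4. No profitable deviation — NE.
(Harden, Monitor): Defender gets 8, best alternative 4; Attacker gets 9, best alternative 7. No profitable deviation — NE.
(Ignore, Decoy): Defender gets 8, best alternative 6; Attacker gets 9, best alternative 7. No profitable deviation — NE.
(The remaining 11 profiles each have a profitable deviation by the same check.)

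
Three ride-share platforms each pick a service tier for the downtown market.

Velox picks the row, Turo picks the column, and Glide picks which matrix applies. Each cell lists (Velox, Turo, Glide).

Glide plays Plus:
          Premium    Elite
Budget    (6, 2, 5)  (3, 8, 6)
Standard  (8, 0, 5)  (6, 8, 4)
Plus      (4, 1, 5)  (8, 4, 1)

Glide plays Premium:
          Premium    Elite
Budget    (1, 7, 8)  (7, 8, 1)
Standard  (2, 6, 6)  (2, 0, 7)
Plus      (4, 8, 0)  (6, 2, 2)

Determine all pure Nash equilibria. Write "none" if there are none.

(Budget, Premium, Plus): Velox can switch to Standard (6 → 8). Not NE.
(Budget, Premium, Premium): Velox can switch to Standard (1 → 2). Not NE.
(Budget, Elite, Plus): Velox can switch to Standard (3 → 6). Not NE.
(Budget, Elite, Premium): Glide can switch to Plus (1 → 6). Not NE.
(Standard, Premium, Plus): Turo can switch to Elite (0 → 8). Not NE.
(Standard, Premium, Premium): Velox can switch to Plus (2 → 4). Not NE.
(The remaining 6 profiles each have a profitable deviation by the same check.)

none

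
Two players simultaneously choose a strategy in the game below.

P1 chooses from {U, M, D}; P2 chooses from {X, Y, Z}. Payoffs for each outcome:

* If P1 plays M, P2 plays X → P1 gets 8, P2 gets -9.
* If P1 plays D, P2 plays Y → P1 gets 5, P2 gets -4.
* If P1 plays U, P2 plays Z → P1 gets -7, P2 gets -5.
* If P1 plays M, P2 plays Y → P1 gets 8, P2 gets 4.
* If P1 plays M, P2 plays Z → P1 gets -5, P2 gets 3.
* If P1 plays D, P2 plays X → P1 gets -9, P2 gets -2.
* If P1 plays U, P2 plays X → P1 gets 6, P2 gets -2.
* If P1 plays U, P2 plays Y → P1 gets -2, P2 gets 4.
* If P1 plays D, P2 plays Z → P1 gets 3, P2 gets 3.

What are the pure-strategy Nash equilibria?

(M, Y); (D, Z)

(U, X): P1 can switch to M (6 → 8). Not NE.
(U, Y): P1 can switch to M (-2 → 8). Not NE.
(U, Z): P1 can switch to M (-7 → -5). Not NE.
(M, X): P2 can switch to Y (-9 → 4). Not NE.
(M, Y): P1 gets 8, best alternative 5; P2 gets 4, best alternative 3. No profitable deviation — NE.
(M, Z): P1 can switch to D (-5 → 3). Not NE.
(D, X): P1 can switch to U (-9 → 6). Not NE.
(D, Y): P1 can switch to M (5 → 8). Not NE.
(D, Z): P1 gets 3, best alternative -5; P2 gets 3, best alternative -2. No profitable deviation — NE.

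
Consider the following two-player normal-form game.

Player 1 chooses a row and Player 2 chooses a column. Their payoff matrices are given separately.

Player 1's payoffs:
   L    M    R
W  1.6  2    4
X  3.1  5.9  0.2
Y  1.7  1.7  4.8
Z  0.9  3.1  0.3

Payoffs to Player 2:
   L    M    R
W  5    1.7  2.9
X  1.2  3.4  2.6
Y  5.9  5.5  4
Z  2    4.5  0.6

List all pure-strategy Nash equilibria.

Mark each player's best response to every combination of opponents' strategies; a profile where every player is best-responding is a pure Nash equilibrium.
Player 1 against L: payoffs 1.6, 3.1, 1.7, 0.9 → best response X.
Player 1 against M: payoffs 2, 5.9, 1.7, 3.1 → best response X.
Player 1 against R: payoffs 4, 0.2, 4.8, 0.3 → best response Y.
Player 2 against W: payoffs 5, 1.7, 2.9 → best response L.
Player 2 against X: payoffs 1.2, 3.4, 2.6 → best response M.
Player 2 against Y: payoffs 5.9, 5.5, 4 → best response L.
Player 2 against Z: payoffs 2, 4.5, 0.6 → best response M.
Mutual best responses: (X, M).

The unique pure-strategy Nash equilibrium is (X, M).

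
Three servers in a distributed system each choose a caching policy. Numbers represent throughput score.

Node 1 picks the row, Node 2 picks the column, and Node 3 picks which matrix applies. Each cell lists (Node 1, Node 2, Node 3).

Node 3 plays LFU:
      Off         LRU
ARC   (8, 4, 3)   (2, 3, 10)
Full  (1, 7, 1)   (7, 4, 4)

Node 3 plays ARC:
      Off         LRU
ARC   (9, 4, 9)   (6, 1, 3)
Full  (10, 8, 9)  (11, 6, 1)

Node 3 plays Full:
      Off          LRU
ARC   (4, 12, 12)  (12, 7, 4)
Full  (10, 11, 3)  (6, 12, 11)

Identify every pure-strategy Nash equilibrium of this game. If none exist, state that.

(Full, Off, ARC)

For each strategy profile, look for a profitable unilateral deviation.
(ARC, Off, LFU): Node 3 can switch to ARC (3 → 9). Not NE.
(ARC, Off, ARC): Node 1 can switch to Full (9 → 10). Not NE.
(ARC, Off, Full): Node 1 can switch to Full (4 → 10). Not NE.
(ARC, LRU, LFU): Node 1 can switch to Full (2 → 7). Not NE.
(ARC, LRU, ARC): Node 1 can switch to Full (6 → 11). Not NE.
(ARC, LRU, Full): Node 2 can switch to Off (7 → 12). Not NE.
(Full, Off, LFU): Node 1 can switch to ARC (1 → 8). Not NE.
(Full, Off, ARC): Node 1 gets 10, best alternative 9; Node 2 gets 8, best alternative 6; Node 3 gets 9, best alternative 3. No profitable deviation — NE.
(Full, Off, Full): Node 2 can switch to LRU (11 → 12). Not NE.
(The remaining 3 profiles each have a profitable deviation by the same check.)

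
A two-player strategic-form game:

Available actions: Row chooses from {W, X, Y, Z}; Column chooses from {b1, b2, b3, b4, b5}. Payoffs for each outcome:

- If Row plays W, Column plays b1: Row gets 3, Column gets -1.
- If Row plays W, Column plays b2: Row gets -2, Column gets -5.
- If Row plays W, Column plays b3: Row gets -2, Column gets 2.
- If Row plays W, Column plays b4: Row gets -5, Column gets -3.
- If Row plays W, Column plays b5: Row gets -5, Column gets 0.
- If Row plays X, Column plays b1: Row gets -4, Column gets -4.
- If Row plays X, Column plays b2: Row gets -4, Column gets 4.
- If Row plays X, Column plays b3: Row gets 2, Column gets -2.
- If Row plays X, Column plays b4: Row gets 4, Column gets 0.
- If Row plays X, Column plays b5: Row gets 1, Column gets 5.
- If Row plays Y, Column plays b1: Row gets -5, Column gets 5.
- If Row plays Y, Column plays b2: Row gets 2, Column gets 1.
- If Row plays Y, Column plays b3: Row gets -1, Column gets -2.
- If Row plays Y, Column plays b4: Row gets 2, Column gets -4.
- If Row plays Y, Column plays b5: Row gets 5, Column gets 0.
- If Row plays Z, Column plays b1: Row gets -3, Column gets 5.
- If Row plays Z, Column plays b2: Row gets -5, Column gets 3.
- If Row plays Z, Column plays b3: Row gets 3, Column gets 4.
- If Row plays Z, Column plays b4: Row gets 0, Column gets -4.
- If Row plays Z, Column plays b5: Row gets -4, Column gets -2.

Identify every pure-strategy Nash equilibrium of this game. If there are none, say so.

There is no pure-strategy Nash equilibrium.

(W, b1): Column can switch to b3 (-1 → 2). Not NE.
(W, b2): Row can switch to Y (-2 → 2). Not NE.
(W, b3): Row can switch to X (-2 → 2). Not NE.
(W, b4): Row can switch to X (-5 → 4). Not NE.
(W, b5): Row can switch to X (-5 → 1). Not NE.
(X, b1): Row can switch to W (-4 → 3). Not NE.
(X, b2): Row can switch to W (-4 → -2). Not NE.
(X, b3): Row can switch to Z (2 → 3). Not NE.
(X, b4): Column can switch to b2 (0 → 4). Not NE.
(X, b5): Row can switch to Y (1 → 5). Not NE.
(The remaining 10 profiles each have a profitable deviation by the same check.)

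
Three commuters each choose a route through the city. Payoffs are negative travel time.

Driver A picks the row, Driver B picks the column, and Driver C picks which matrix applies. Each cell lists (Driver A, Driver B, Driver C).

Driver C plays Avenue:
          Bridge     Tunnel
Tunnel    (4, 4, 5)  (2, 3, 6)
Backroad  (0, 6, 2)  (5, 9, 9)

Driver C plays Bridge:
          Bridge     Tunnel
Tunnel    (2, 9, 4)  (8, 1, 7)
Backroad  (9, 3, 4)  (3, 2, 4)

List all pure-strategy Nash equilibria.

Driver A against (Bridge, Avenue): payoffs 4, 0 → best response Tunnel.
Driver A against (Bridge, Bridge): payoffs 2, 9 → best response Backroad.
Driver A against (Tunnel, Avenue): payoffs 2, 5 → best response Backroad.
Driver A against (Tunnel, Bridge): payoffs 8, 3 → best response Tunnel.
Driver B against (Tunnel, Avenue): payoffs 4, 3 → best response Bridge.
Driver B against (Tunnel, Bridge): payoffs 9, 1 → best response Bridge.
Driver B against (Backroad, Avenue): payoffs 6, 9 → best response Tunnel.
Driver B against (Backroad, Bridge): payoffs 3, 2 → best response Bridge.
Driver C against (Tunnel, Bridge): payoffs 5, 4 → best response Avenue.
Driver C against (Tunnel, Tunnel): payoffs 6, 7 → best response Bridge.
Driver C against (Backroad, Bridge): payoffs 2, 4 → best response Bridge.
Driver C against (Backroad, Tunnel): payoffs 9, 4 → best response Avenue.
Mutual best responses: (Tunnel, Bridge, Avenue); (Backroad, Bridge, Bridge); (Backroad, Tunnel, Avenue).

(Tunnel, Bridge, Avenue); (Backroad, Bridge, Bridge); (Backroad, Tunnel, Avenue)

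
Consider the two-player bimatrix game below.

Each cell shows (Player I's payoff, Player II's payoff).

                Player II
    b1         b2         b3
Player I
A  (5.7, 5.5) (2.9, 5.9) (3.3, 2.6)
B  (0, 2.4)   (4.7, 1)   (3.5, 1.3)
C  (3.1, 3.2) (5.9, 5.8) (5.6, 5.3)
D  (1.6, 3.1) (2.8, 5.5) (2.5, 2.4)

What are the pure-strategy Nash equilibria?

For each player, find the best response to each opponent profile; mutual best responses are the pure NE.
Player I against b1: payoffs 5.7, 0, 3.1, 1.6 → best response A.
Player I against b2: payoffs 2.9, 4.7, 5.9, 2.8 → best response C.
Player I against b3: payoffs 3.3, 3.5, 5.6, 2.5 → best response C.
Player II against A: payoffs 5.5, 5.9, 2.6 → best response b2.
Player II against B: payoffs 2.4, 1, 1.3 → best response b1.
Player II against C: payoffs 3.2, 5.8, 5.3 → best response b2.
Player II against D: payoffs 3.1, 5.5, 2.4 → best response b2.
Mutual best responses: (C, b2).

Pure NE: (C, b2)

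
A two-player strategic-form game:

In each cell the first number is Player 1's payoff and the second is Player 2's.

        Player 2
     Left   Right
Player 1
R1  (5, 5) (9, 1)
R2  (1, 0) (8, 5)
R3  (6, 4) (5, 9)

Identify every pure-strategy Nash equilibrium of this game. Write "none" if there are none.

Player 1 against Left: payoffs 5, 1, 6 → best response R3.
Player 1 against Right: payoffs 9, 8, 5 → best response R1.
Player 2 against R1: payoffs 5, 1 → best response Left.
Player 2 against R2: payoffs 0, 5 → best response Right.
Player 2 against R3: payoffs 4, 9 → best response Right.
No profile is a mutual best response for all players.

This game has no pure Nash equilibrium.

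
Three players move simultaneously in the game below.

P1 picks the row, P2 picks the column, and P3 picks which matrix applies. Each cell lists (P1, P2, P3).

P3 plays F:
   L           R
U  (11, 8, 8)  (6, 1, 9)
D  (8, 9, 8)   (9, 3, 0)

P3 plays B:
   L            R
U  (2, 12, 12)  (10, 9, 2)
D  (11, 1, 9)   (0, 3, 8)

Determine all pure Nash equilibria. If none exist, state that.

For each strategy profile, look for a profitable unilateral deviation.
(U, L, F): P3 can switch to B (8 → 12). Not NE.
(U, L, B): P1 can switch to D (2 → 11). Not NE.
(U, R, F): P1 can switch to D (6 → 9). Not NE.
(U, R, B): P2 can switch to L (9 → 12). Not NE.
(D, L, F): P1 can switch to U (8 → 11). Not NE.
(D, L, B): P2 can switch to R (1 → 3). Not NE.
(D, R, F): P2 can switch to L (3 → 9). Not NE.
(D, R, B): P1 can switch to U (0 → 10). Not NE.

This game has no pure Nash equilibrium.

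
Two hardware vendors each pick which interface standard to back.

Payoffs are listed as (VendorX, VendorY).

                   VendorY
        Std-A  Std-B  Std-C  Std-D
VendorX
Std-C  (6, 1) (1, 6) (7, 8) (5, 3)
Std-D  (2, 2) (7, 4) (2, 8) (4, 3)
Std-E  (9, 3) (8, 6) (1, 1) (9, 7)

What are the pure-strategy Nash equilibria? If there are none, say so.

(Std-C, Std-A): VendorX can switch to Std-E (6 → 9). Not NE.
(Std-C, Std-B): VendorX can switch to Std-D (1 → 7). Not NE.
(Std-C, Std-C): VendorX gets 7, best alternative 2; VendorY gets 8, best alternative 6. No profitable deviation — NE.
(Std-C, Std-D): VendorX can switch to Std-E (5 → 9). Not NE.
(Std-D, Std-A): VendorX can switch to Std-C (2 → 6). Not NE.
(Std-D, Std-B): VendorX can switch to Std-E (7 → 8). Not NE.
(Std-D, Std-C): VendorX can switch to Std-C (2 → 7). Not NE.
(Std-D, Std-D): VendorX can switch to Std-C (4 → 5). Not NE.
(Std-E, Std-A): VendorY can switch to Std-B (3 → 6). Not NE.
(Std-E, Std-D): VendorX gets 9, best alternative 5; VendorY gets 7, best alternative 6. No profitable deviation — NE.
(The remaining 2 profiles each have a profitable deviation by the same check.)

The pure Nash equilibria are (Std-C, Std-C); (Std-E, Std-D).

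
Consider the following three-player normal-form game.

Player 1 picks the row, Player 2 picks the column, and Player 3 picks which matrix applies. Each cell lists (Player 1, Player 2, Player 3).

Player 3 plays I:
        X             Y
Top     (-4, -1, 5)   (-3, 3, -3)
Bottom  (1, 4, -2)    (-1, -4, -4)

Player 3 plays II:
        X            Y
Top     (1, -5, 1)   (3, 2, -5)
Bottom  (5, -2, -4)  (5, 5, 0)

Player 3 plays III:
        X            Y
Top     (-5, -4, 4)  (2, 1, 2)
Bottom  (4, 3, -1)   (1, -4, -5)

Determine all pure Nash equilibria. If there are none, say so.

(Top, X, I): Player 1 can switch to Bottom (-4 → 1). Not NE.
(Top, X, II): Player 1 can switch to Bottom (1 → 5). Not NE.
(Top, X, III): Player 1 can switch to Bottom (-5 → 4). Not NE.
(Top, Y, I): Player 1 can switch to Bottom (-3 → -1). Not NE.
(Top, Y, II): Player 1 can switch to Bottom (3 → 5). Not NE.
(Top, Y, III): Player 1 gets 2, best alternative 1; Player 2 gets 1, best alternative -4; Player 3 gets 2, best alternative -3. No profitable deviation — NE.
(Bottom, X, I): Player 3 can switch to III (-2 → -1). Not NE.
(Bottom, X, II): Player 2 can switch to Y (-2 → 5). Not NE.
(Bottom, X, III): Player 1 gets 4, best alternative -5; Player 2 gets 3, best alternative -4; Player 3 gets -1, best alternative -2. No profitable deviation — NE.
(Bottom, Y, I): Player 2 can switch to X (-4 → 4). Not NE.
(Bottom, Y, II): Player 1 gets 5, best alternative 3; Player 2 gets 5, best alternative -2; Player 3 gets 0, best alternative -4. No profitable deviation — NE.
(The remaining 1 profile has a profitable deviation by the same check.)

The pure Nash equilibria are (Top, Y, III); (Bottom, X, III); (Bottom, Y, II).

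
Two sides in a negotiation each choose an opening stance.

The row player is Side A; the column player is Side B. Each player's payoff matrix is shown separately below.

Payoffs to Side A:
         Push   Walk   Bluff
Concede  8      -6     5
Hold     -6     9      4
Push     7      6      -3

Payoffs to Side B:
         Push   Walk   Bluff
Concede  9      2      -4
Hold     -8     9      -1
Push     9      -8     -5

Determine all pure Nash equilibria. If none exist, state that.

The pure Nash equilibria are (Concede, Push) and (Hold, Walk).

For each player, find the best response to each opponent profile; mutual best responses are the pure NE.
Side A against Push: payoffs 8, -6, 7 → best response Concede.
Side A against Walk: payoffs -6, 9, 6 → best response Hold.
Side A against Bluff: payoffs 5, 4, -3 → best response Concede.
Side B against Concede: payoffs 9, 2, -4 → best response Push.
Side B against Hold: payoffs -8, 9, -1 → best response Walk.
Side B against Push: payoffs 9, -8, -5 → best response Push.
Mutual best responses: (Concede, Push); (Hold, Walk).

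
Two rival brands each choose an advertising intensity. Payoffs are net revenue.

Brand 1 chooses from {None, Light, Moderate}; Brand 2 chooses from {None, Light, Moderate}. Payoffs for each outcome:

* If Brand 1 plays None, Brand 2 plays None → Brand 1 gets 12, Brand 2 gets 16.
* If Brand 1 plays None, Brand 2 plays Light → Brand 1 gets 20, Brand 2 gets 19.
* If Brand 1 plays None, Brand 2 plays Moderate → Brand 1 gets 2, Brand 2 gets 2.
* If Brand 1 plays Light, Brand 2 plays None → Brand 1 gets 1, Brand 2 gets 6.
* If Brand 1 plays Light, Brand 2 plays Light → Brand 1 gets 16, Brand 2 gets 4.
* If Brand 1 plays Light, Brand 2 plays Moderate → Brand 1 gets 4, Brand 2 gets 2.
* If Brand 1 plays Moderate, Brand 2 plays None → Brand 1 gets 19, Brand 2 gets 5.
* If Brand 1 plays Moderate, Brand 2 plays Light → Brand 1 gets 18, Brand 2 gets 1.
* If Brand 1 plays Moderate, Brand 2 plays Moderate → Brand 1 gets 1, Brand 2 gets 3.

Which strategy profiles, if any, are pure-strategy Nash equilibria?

Pure-strategy Nash equilibria: (None, Light) and (Moderate, None)

For each strategy profile, look for a profitable unilateral deviation.
(None, None): Brand 1 can switch to Moderate (12 → 19). Not NE.
(None, Light): Brand 1 gets 20, best alternative 18; Brand 2 gets 19, best alternative 16. No profitable deviation — NE.
(None, Moderate): Brand 1 can switch to Light (2 → 4). Not NE.
(Light, None): Brand 1 can switch to None (1 → 12). Not NE.
(Light, Light): Brand 1 can switch to None (16 → 20). Not NE.
(Light, Moderate): Brand 2 can switch to None (2 → 6). Not NE.
(Moderate, None): Brand 1 gets 19, best alternative 12; Brand 2 gets 5, best alternative 3. No profitable deviation — NE.
(Moderate, Light): Brand 1 can switch to None (18 → 20). Not NE.
(Moderate, Moderate): Brand 1 can switch to None (1 → 2). Not NE.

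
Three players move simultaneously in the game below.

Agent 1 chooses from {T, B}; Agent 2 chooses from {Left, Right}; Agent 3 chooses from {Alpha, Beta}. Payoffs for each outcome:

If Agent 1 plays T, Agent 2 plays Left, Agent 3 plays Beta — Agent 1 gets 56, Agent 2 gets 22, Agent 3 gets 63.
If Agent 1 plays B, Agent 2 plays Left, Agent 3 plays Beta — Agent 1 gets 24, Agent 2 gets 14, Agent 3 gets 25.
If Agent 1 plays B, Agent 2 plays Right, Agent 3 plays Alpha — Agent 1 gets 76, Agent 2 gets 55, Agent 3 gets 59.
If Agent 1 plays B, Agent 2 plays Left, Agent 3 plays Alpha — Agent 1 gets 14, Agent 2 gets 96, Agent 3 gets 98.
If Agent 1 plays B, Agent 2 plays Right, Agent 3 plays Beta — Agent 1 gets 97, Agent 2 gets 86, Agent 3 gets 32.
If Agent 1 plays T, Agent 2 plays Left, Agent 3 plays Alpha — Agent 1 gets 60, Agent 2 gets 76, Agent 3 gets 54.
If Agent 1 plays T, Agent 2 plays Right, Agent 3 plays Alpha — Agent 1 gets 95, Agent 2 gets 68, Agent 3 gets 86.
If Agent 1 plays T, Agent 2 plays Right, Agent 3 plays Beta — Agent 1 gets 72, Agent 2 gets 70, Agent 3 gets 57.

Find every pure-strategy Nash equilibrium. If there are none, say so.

No pure-strategy Nash equilibrium.

Agent 1 against (Left, Alpha): payoffs 60, 14 → best response T.
Agent 1 against (Left, Beta): payoffs 56, 24 → best response T.
Agent 1 against (Right, Alpha): payoffs 95, 76 → best response T.
Agent 1 against (Right, Beta): payoffs 72, 97 → best response B.
Agent 2 against (T, Alpha): payoffs 76, 68 → best response Left.
Agent 2 against (T, Beta): payoffs 22, 70 → best response Right.
Agent 2 against (B, Alpha): payoffs 96, 55 → best response Left.
Agent 2 against (B, Beta): payoffs 14, 86 → best response Right.
Agent 3 against (T, Left): payoffs 54, 63 → best response Beta.
Agent 3 against (T, Right): payoffs 86, 57 → best response Alpha.
Agent 3 against (B, Left): payoffs 98, 25 → best response Alpha.
Agent 3 against (B, Right): payoffs 59, 32 → best response Alpha.
No profile is a mutual best response for all players.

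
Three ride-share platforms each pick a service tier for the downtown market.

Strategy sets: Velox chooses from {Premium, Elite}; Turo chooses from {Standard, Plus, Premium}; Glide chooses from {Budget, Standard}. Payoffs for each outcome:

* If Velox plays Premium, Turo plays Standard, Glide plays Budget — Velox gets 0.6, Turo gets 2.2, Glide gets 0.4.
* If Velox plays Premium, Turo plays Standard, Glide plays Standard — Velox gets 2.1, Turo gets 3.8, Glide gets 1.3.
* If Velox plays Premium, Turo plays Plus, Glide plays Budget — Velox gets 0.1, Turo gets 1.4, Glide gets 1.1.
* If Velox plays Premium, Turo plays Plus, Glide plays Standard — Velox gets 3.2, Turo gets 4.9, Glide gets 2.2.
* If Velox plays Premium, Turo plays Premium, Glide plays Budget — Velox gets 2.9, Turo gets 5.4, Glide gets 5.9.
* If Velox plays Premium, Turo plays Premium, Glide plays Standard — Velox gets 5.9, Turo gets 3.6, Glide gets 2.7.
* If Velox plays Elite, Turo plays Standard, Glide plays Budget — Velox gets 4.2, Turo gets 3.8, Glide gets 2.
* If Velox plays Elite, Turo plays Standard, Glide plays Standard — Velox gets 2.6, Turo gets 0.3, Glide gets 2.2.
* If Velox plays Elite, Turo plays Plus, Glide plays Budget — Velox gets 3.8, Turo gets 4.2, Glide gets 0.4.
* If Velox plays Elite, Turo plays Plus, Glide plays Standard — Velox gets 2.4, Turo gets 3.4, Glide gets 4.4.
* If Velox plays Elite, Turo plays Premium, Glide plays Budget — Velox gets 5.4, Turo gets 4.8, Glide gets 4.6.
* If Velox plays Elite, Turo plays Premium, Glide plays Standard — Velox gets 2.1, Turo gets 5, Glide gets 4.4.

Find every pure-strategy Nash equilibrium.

(Premium, Standard, Budget): Velox can switch to Elite (0.6 → 4.2). Not NE.
(Premium, Standard, Standard): Velox can switch to Elite (2.1 → 2.6). Not NE.
(Premium, Plus, Budget): Velox can switch to Elite (0.1 → 3.8). Not NE.
(Premium, Plus, Standard): Velox gets 3.2, best alternative 2.4; Turo gets 4.9, best alternative 3.8; Glide gets 2.2, best alternative 1.1. No profitable deviation — NE.
(Premium, Premium, Budget): Velox can switch to Elite (2.9 → 5.4). Not NE.
(Premium, Premium, Standard): Turo can switch to Standard (3.6 → 3.8). Not NE.
(Elite, Standard, Budget): Turo can switch to Plus (3.8 → 4.2). Not NE.
(Elite, Standard, Standard): Turo can switch to Plus (0.3 → 3.4). Not NE.
(Elite, Plus, Budget): Turo can switch to Premium (4.2 → 4.8). Not NE.
(Elite, Premium, Budget): Velox gets 5.4, best alternative 2.9; Turo gets 4.8, best alternative 4.2; Glide gets 4.6, best alternative 4.4. No profitable deviation — NE.
(The remaining 2 profiles each have a profitable deviation by the same check.)

Pure-strategy Nash equilibria: (Premium, Plus, Standard), (Elite, Premium, Budget)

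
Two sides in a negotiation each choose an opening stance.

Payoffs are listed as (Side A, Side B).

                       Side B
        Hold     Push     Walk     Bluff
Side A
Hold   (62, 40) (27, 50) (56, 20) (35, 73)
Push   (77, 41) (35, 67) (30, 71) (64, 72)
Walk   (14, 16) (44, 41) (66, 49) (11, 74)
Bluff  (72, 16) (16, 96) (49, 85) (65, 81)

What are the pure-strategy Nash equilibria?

Side A against Hold: payoffs 62, 77, 14, 72 → best response Push.
Side A against Push: payoffs 27, 35, 44, 16 → best response Walk.
Side A against Walk: payoffs 56, 30, 66, 49 → best response Walk.
Side A against Bluff: payoffs 35, 64, 11, 65 → best response Bluff.
Side B against Hold: payoffs 40, 50, 20, 73 → best response Bluff.
Side B against Push: payoffs 41, 67, 71, 72 → best response Bluff.
Side B against Walk: payoffs 16, 41, 49, 74 → best response Bluff.
Side B against Bluff: payoffs 16, 96, 85, 81 → best response Push.
No profile is a mutual best response for all players.

This game has no pure Nash equilibrium.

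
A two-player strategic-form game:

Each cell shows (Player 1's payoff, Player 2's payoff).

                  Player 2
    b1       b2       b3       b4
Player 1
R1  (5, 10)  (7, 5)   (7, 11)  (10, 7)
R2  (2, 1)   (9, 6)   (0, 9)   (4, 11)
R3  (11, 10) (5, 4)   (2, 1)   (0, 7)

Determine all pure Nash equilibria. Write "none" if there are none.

Pure-strategy Nash equilibria: (R1, b3) and (R3, b1)

(R1, b1): Player 1 can switch to R3 (5 → 11). Not NE.
(R1, b2): Player 1 can switch to R2 (7 → 9). Not NE.
(R1, b3): Player 1 gets 7, best alternative 2; Player 2 gets 11, best alternative 10. No profitable deviation — NE.
(R1, b4): Player 2 can switch to b1 (7 → 10). Not NE.
(R2, b1): Player 1 can switch to R1 (2 → 5). Not NE.
(R2, b2): Player 2 can switch to b3 (6 → 9). Not NE.
(R2, b3): Player 1 can switch to R1 (0 → 7). Not NE.
(R2, b4): Player 1 can switch to R1 (4 → 10). Not NE.
(R3, b1): Player 1 gets 11, best alternative 5; Player 2 gets 10, best alternative 7. No profitable deviation — NE.
(R3, b2): Player 1 can switch to R1 (5 → 7). Not NE.
(R3, b3): Player 1 can switch to R1 (2 → 7). Not NE.
(R3, b4): Player 1 can switch to R1 (0 → 10). Not NE.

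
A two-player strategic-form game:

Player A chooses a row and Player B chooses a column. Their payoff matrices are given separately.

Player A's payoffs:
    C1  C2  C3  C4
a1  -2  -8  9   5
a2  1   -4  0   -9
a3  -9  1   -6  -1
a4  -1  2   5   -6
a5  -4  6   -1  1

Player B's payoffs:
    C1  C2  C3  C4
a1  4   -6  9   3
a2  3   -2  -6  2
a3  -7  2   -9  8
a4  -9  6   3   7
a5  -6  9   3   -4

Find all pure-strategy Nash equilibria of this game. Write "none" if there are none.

The pure Nash equilibria are (a1, C3), (a2, C1), (a5, C2).

(a1, C1): Player A can switch to a2 (-2 → 1). Not NE.
(a1, C2): Player A can switch to a2 (-8 → -4). Not NE.
(a1, C3): Player A gets 9, best alternative 5; Player B gets 9, best alternative 4. No profitable deviation — NE.
(a1, C4): Player B can switch to C1 (3 → 4). Not NE.
(a2, C1): Player A gets 1, best alternative -1; Player B gets 3, best alternative 2. No profitable deviation — NE.
(a2, C2): Player A can switch to a3 (-4 → 1). Not NE.
(a2, C3): Player A can switch to a1 (0 → 9). Not NE.
(a2, C4): Player A can switch to a1 (-9 → 5). Not NE.
(a3, C1): Player A can switch to a1 (-9 → -2). Not NE.
(a3, C2): Player A can switch to a4 (1 → 2). Not NE.
(a3, C3): Player A can switch to a1 (-6 → 9). Not NE.
(a3, C4): Player A can switch to a1 (-1 → 5). Not NE.
(a4, C1): Player A can switch to a2 (-1 → 1). Not NE.
(a4, C2): Player A can switch to a5 (2 → 6). Not NE.
(a5, C2): Player A gets 6, best alternative 2; Player B gets 9, best alternative 3. No profitable deviation — NE.
(The remaining 5 profiles each have a profitable deviation by the same check.)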